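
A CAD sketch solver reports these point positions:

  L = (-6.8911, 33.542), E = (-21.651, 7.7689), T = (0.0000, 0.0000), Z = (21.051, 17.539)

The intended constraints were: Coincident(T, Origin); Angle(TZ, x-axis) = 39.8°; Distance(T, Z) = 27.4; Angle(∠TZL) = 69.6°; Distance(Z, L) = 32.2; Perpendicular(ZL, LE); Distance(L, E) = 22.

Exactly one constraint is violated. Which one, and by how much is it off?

Distance(L, E) = 22 — off by 7.70.

T = (0.00, 0.00) ✓; TZ at 39.80° ✓; |TZ| = 27.40 ✓; ∠TZL = 69.60° ✓; |ZL| = 32.20 ✓; ∠(ZL, LE) = 90.00° ✓; |LE| = 29.70 ✗.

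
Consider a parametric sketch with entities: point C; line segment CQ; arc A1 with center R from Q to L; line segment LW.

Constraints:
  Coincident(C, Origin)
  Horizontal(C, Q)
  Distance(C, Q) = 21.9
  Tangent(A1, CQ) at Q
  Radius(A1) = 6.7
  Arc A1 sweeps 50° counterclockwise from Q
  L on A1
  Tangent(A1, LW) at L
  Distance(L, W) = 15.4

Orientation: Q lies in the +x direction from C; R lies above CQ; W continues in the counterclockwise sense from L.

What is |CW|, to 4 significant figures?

39.56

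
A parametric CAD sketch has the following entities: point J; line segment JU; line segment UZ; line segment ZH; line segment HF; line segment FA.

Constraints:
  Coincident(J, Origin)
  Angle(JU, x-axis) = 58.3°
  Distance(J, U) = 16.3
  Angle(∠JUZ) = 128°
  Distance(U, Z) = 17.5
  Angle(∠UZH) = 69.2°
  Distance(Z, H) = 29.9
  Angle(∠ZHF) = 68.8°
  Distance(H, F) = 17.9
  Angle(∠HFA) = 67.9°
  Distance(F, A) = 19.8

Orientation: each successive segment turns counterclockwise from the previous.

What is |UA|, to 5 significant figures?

13.543

J is at the origin; JU runs at 58.3° with length 16.3, so U = (8.5652, 13.868). ∠JUZ = 128.0° gives UZ at 110.30° from the x-axis; with |UZ| = 17.5, Z = (2.4938, 30.281). ∠UZH = 69.2° gives ZH at -138.90° from the x-axis; with |ZH| = 29.9, H = (-20.038, 10.626). ∠ZHF = 68.8° gives HF at -27.700° from the x-axis; with |HF| = 17.9, F = (-4.1892, 2.3051). ∠HFA = 67.9° gives FA at 84.400° from the x-axis; with |FA| = 19.8, A = (-2.2570, 22.011). Then |UA| = |A − U| = 13.543.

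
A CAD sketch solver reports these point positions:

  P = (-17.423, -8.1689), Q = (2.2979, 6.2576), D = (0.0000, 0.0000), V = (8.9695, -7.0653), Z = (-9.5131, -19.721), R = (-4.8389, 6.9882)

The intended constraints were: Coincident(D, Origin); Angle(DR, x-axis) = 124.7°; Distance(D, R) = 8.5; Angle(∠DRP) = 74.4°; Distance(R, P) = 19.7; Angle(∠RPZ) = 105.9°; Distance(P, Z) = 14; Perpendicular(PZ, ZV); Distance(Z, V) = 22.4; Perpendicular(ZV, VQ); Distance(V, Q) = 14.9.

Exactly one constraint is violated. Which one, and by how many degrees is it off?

Perpendicular(ZV, VQ) — off by 7.80°.

D = (0.00, 0.00) ✓; DR at 124.7° ✓; |DR| = 8.500 ✓; ∠DRP = 74.40° ✓; |RP| = 19.70 ✓; ∠RPZ = 105.9° ✓; |PZ| = 14.00 ✓; ∠(PZ, ZV) = 90.00° ✓; |ZV| = 22.40 ✓; ∠(ZV, VQ) = 82.20° ✗; |VQ| = 14.90 ✓.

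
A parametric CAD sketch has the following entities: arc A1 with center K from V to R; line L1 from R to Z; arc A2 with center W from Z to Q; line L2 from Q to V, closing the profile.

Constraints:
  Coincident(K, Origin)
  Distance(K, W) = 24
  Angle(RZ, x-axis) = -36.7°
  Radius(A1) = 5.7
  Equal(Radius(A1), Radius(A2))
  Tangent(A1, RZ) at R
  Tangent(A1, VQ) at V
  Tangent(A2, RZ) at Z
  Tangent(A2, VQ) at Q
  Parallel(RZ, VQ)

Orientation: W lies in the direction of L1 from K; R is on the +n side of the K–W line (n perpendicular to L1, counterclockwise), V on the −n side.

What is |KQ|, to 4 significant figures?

24.67

The slot axis is L1's direction at -36.7°, so u = (cos -36.7°, sin -36.7°) = (0.8018, -0.5976) and n = (−sin -36.7°, cos -36.7°) = (0.5976, 0.8018). K is at the origin and W lies 24.0 along u from K, so W = 24.0·u = (19.24, -14.34). Tangency of A1 to both parallel lines with radius 5.7 puts R and V at K ± 5.7·n: R = (3.406, 4.570), V = (-3.406, -4.570). Equal radii place Z and Q the same way about W: Z = W + 5.7·n = (22.65, -9.773), Q = W − 5.7·n = (15.84, -18.91). Then |KQ| = |Q − K| = 24.67.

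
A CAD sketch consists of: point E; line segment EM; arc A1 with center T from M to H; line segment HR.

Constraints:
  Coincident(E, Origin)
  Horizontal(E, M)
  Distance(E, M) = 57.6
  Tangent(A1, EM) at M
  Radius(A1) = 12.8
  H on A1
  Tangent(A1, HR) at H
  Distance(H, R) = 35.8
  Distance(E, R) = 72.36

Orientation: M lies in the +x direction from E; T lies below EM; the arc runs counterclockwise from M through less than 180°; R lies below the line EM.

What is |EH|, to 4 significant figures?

47.55

Checks: E.y = 0.00, M.y = 0.00 ✓; |TM| = 12.80 ✓; |TH| = 12.80 ✓; ∠(TH, HR) = 90.00° ✓; |HR| = 35.80 ✓; |ER| = 72.36 ✓.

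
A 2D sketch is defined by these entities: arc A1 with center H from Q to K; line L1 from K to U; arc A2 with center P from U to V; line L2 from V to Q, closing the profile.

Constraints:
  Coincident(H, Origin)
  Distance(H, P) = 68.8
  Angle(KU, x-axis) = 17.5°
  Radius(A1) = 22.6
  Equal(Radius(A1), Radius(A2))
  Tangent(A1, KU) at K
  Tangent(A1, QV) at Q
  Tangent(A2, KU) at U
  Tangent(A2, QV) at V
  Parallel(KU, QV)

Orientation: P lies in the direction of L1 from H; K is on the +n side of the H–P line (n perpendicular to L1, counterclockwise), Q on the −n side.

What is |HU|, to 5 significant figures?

72.417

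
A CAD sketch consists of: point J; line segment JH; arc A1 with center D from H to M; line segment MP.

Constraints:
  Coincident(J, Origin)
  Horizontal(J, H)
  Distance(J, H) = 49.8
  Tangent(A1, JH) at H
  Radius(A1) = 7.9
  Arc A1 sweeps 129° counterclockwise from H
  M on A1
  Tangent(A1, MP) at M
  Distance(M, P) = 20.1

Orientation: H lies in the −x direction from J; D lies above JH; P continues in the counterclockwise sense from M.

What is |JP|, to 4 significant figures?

63.11

J is at the origin; J and H share the same y with |JH| = 49.8 and H on the −x side, so H = (-49.80, 0.000). Since A1 is tangent to JH there, DH ⟂ JH, so D = H + (0, 7.9) = (-49.80, 7.900). On A1, H sits at bearing -90° from D; a 129° counterclockwise sweep puts M at bearing 39°, so M = D + 7.9·(cos 39°, sin 39°) = (-43.66, 12.87). A1 meets MP tangentially, so DM is at right angles to MP, so MP runs along (−sin 39°, cos 39°); with |MP| = 20.1, P = (-56.31, 28.49). Then |JP| = |P − J| = 63.11.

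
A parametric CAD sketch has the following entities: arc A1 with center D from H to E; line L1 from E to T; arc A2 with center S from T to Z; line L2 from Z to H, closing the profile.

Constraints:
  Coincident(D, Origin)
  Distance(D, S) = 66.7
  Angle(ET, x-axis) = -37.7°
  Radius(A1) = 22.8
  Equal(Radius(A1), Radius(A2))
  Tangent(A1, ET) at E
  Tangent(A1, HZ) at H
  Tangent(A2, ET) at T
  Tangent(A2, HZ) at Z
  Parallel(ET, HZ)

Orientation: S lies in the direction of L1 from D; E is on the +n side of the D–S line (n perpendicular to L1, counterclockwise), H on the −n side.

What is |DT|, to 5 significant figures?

70.489

The slot axis is L1's direction at -37.7°, so u = (cos -37.7°, sin -37.7°) = (0.79122, -0.61153) and n = (−sin -37.7°, cos -37.7°) = (0.61153, 0.79122). D is at the origin and S lies 66.7 along u from D, so S = 66.7·u = (52.775, -40.789). Tangency of A1 to both parallel lines with radius 22.8 puts E and H at D ± 22.8·n: E = (13.943, 18.040), H = (-13.943, -18.040). Equal radii place T and Z the same way about S: T = S + 22.8·n = (66.717, -22.749), Z = S − 22.8·n = (38.832, -58.829). Then |DT| = |T − D| = 70.489.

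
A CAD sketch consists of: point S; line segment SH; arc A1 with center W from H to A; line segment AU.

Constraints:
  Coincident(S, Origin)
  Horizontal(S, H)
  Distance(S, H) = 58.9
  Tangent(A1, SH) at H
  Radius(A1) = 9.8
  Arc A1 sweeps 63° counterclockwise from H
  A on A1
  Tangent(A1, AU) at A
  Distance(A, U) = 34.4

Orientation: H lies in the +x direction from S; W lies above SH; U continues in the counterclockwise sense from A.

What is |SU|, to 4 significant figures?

90.70

On A1, H sits at bearing -90° from W; a 63° counterclockwise sweep puts A at bearing -27°, so A = W + 9.8·(cos -27°, sin -27°) = (67.63, 5.351). Since A1 is tangent to AU there, WA ⟂ AU, so AU runs along (−sin -27°, cos -27°); with |AU| = 34.4, U = (83.25, 36.00). Then |SU| = |U − S| = 90.70.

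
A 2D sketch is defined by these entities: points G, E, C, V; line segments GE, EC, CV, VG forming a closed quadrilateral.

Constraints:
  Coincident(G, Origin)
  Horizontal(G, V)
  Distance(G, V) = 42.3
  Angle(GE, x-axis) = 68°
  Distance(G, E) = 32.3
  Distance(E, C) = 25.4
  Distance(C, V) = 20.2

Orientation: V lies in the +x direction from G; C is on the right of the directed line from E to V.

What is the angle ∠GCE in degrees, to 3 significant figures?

80.6°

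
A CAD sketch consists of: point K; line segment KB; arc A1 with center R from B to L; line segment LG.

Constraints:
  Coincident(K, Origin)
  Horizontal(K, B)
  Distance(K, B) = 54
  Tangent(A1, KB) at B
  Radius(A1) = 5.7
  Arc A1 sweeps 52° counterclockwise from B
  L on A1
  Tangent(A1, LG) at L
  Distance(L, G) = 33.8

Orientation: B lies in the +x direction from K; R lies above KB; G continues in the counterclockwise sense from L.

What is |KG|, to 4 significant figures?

84.38

On A1, B sits at bearing -90° from R; a 52° counterclockwise sweep puts L at bearing -38°, so L = R + 5.7·(cos -38°, sin -38°) = (58.49, 2.191). Since A1 is tangent to LG there, RL ⟂ LG, so LG runs along (−sin -38°, cos -38°); with |LG| = 33.8, G = (79.30, 28.83). Then |KG| = |G − K| = 84.38.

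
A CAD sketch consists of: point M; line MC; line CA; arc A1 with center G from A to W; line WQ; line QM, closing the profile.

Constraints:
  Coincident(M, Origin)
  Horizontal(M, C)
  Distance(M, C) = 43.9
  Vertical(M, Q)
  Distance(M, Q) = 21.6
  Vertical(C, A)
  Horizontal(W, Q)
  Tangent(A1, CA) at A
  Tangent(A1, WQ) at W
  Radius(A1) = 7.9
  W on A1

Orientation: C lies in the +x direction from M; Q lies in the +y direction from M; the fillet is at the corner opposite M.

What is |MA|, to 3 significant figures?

46.0

M is at the origin; M and C share the same y with |MC| = 43.9 and C on the +x side, so C = (43.9, 0.00). MQ is vertical with |MQ| = 21.6 and Q on the +y side, so Q = (0.00, 21.6). The virtual corner opposite M is at (43.9, 21.6). Tangency of A1 to CA means the radius GA is perpendicular to CA and since A1 is tangent to WQ there, GW ⟂ WQ, with radius 7.9, so the center G sits 7.9 in from both sides at G = (36.0, 13.7). That places the tangent points at A = (43.9, 13.7) on CA and W = (36.0, 21.6) on WQ. Then |MA| = |A − M| = 46.0.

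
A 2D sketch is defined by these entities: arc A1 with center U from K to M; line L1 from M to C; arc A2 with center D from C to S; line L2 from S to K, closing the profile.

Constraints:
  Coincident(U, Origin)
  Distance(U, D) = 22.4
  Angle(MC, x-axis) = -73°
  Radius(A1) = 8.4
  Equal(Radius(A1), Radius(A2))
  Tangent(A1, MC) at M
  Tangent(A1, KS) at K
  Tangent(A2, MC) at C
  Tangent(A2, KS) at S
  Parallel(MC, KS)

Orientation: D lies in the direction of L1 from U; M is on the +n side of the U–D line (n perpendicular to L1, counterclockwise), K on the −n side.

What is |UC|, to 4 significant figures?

23.92

The slot axis is L1's direction at -73.0°, so u = (cos -73.0°, sin -73.0°) = (0.2924, -0.9563) and n = (−sin -73.0°, cos -73.0°) = (0.9563, 0.2924). U is at the origin and D lies 22.4 along u from U, so D = 22.4·u = (6.549, -21.42). Tangency of A1 to both parallel lines with radius 8.4 puts M and K at U ± 8.4·n: M = (8.033, 2.456), K = (-8.033, -2.456). Equal radii place C and S the same way about D: C = D + 8.4·n = (14.58, -18.97), S = D − 8.4·n = (-1.484, -23.88). Then |UC| = |C − U| = 23.92.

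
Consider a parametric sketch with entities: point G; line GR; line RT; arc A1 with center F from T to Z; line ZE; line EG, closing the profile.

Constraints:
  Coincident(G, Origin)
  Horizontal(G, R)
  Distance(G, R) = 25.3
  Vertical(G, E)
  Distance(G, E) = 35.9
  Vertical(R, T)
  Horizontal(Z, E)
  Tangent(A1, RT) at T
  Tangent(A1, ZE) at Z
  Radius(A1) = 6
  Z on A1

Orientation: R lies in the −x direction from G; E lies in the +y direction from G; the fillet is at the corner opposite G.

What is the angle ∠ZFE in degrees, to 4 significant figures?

72.73°

The virtual corner opposite G is at (-25.30, 35.90). The tangent condition forces FT to be normal to RT and tangency of A1 to ZE means the radius FZ is perpendicular to ZE, with radius 6.0, so the center F sits 6.0 in from both sides at F = (-19.30, 29.90). That places the tangent points at T = (-25.30, 29.90) on RT and Z = (-19.30, 35.90) on ZE. Then cos ∠ZFE = FZ·FE / (|FZ||FE|), giving 72.73°.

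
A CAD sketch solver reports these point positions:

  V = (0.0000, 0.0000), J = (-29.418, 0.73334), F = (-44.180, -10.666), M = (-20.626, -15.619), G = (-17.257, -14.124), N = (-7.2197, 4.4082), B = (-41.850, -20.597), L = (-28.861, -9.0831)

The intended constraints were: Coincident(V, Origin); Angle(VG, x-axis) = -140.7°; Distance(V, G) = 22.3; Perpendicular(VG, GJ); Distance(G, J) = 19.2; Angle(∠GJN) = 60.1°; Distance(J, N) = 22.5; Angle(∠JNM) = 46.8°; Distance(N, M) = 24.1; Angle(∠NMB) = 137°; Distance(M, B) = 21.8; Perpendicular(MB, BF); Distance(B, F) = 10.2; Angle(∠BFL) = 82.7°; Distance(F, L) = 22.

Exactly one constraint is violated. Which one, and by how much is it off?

Distance(F, L) = 22 — off by 6.60.

V = (0.00, 0.00) ✓; VG at -140.7° ✓; |VG| = 22.30 ✓; ∠(VG, GJ) = 90.00° ✓; |GJ| = 19.20 ✓; ∠GJN = 60.10° ✓; |JN| = 22.50 ✓; ∠JNM = 46.80° ✓; |NM| = 24.10 ✓; ∠NMB = 137.0° ✓; |MB| = 21.80 ✓; ∠(MB, BF) = 90.00° ✓; |BF| = 10.20 ✓; ∠BFL = 82.70° ✓; |FL| = 15.40 ✗.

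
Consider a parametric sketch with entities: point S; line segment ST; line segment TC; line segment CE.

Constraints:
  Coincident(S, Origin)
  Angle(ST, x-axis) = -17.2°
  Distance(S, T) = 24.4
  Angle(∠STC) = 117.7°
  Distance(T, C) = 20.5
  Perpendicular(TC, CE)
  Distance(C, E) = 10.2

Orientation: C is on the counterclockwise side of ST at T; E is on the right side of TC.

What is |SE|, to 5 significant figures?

45.004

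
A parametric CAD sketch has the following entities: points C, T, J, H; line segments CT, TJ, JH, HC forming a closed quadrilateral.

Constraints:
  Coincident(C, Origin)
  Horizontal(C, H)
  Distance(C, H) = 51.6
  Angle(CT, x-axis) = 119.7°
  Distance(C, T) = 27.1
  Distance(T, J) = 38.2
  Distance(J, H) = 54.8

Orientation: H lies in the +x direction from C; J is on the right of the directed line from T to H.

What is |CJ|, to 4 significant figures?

12.92

C is at the origin; C and H share the same y with |CH| = 51.6 and H in +x, so H = (51.6, 0). CT runs at 119.7° with |CT| = 27.1, so T = (-13.43, 23.54). J is determined by |TJ| = 38.2 and |JH| = 54.8 together: it lies at the intersection of circle(T, 38.2) and circle(H, 54.8). With |TH| = 69.16, the foot of the radical line on TH is 23.42 from T and the perpendicular offset is √(38.2² − 23.42²) = 30.18. Taking the right-of-TH solution: J = (-1.682, -12.81).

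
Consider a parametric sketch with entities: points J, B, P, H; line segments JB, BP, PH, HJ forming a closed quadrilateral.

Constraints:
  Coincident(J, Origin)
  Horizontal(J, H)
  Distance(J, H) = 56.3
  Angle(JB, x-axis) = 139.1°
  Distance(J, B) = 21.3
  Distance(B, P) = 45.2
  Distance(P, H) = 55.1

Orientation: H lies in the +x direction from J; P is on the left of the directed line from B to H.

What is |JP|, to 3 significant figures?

45.9

J is at the origin; JH is horizontal with |JH| = 56.3 and H in +x, so H = (56.3, 0). JB runs at 139.1° with |JB| = 21.3, so B = (-16.1, 13.9). P is determined by |BP| = 45.2 and |PH| = 55.1 together: it lies at the intersection of circle(B, 45.2) and circle(H, 55.1). With |BH| = 73.7, the foot of the radical line on BH is 30.1 from B and the perpendicular offset is √(45.2² − 30.1²) = 33.7. Taking the left-of-BH solution: P = (19.9, 41.3).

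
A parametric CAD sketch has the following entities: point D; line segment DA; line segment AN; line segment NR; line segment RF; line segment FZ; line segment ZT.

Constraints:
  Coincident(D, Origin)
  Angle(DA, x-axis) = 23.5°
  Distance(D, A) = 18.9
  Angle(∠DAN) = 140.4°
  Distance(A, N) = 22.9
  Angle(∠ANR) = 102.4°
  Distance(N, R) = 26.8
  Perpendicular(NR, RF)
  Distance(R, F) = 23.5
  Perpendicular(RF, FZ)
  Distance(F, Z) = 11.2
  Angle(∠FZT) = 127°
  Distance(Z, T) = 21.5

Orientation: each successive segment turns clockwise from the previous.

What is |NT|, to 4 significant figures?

6.866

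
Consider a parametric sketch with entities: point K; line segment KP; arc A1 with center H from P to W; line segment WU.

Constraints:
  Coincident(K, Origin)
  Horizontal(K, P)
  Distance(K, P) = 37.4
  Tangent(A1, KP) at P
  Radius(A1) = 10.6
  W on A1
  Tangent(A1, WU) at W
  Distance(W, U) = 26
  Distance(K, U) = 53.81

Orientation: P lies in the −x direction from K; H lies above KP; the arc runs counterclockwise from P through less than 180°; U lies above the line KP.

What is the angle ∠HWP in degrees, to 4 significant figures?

33.90°

Checks: |HW| = 10.60 ✓; ∠(HW, WU) = 90.00° ✓; |WU| = 26.00 ✓; |KU| = 53.81 ✓.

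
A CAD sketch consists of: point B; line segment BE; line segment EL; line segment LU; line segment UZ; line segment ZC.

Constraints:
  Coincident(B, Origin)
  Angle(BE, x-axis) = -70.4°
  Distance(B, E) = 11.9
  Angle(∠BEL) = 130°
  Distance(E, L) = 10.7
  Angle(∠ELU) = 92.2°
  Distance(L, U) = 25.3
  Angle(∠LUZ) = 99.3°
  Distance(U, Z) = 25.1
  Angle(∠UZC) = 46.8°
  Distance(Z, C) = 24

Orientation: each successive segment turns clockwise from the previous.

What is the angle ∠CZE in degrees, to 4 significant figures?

8.589°

B is at the origin; BE runs at -70.4° with length 11.9, so E = (3.992, -11.21). ∠BEL = 130.0° gives EL at -120.4° from the x-axis; with |EL| = 10.7, L = (-1.423, -20.44). ∠ELU = 92.2° gives LU at 151.8° from the x-axis; with |LU| = 25.3, U = (-23.72, -8.484). ∠LUZ = 99.3° gives UZ at 71.10° from the x-axis; with |UZ| = 25.1, Z = (-15.59, 15.26). ∠UZC = 46.8° gives ZC at -62.10° from the x-axis; with |ZC| = 24.0, C = (-4.359, -5.947). Then cos ∠CZE = ZC·ZE / (|ZC||ZE|), giving 8.589°.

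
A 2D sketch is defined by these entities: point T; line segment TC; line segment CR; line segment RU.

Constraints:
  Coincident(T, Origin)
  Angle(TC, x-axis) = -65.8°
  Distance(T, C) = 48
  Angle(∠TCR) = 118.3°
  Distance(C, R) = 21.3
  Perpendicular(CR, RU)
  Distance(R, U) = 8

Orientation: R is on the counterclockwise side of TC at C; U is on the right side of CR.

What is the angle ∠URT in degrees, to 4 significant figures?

133.8°

T is at the origin; TC runs at -65.8° with length 48.0, so C = 48.0·(cos -65.8°, sin -65.8°) = (19.68, -43.78). ∠TCR = 118.3°, so CR runs at -65.8° + (180° − 118.3°) = -4.100° from the x-axis; with |CR| = 21.3, R = C + 21.3·(cos -4.100°, sin -4.100°) = (40.92, -45.30). CR is perpendicular to RU; with |RU| = 8.0 on the right of CR, U = R + 8.0·(-0.07150, -0.9974) = (40.35, -53.28). Then cos ∠URT = RU·RT / (|RU||RT|), giving 133.8°.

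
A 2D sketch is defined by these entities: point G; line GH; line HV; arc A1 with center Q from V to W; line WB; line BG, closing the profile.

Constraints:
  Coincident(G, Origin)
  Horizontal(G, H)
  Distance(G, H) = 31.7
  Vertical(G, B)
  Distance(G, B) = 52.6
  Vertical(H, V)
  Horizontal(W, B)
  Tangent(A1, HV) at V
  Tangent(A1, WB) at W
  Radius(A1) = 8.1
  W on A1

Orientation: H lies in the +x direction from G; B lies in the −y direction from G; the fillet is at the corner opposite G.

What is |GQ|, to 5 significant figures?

50.371

GB is vertical with |GB| = 52.6 and B on the −y side, so B = (0.0000, -52.600). The virtual corner opposite G is at (31.700, -52.600). A1 meets HV tangentially, so QV is at right angles to HV and the tangent condition forces QW to be normal to WB, with radius 8.1, so the center Q sits 8.1 in from both sides at Q = (23.600, -44.500). Then |GQ| = |Q − G| = 50.371.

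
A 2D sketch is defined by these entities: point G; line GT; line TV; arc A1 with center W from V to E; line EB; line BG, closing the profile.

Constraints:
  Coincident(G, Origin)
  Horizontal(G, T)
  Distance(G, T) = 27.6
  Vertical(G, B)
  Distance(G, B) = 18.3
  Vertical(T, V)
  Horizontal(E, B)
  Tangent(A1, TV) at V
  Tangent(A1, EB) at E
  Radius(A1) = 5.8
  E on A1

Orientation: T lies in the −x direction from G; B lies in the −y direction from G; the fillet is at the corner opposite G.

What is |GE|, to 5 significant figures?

28.463

G is at the origin; GT is horizontal with |GT| = 27.6 and T on the −x side, so T = (-27.600, 0.0000). G and B share the same x with |GB| = 18.3 and B on the −y side, so B = (0.0000, -18.300). The virtual corner opposite G is at (-27.600, -18.300). Since A1 is tangent to TV there, WV ⟂ TV and the tangent condition forces WE to be normal to EB, with radius 5.8, so the center W sits 5.8 in from both sides at W = (-21.800, -12.500). That places the tangent points at V = (-27.600, -12.500) on TV and E = (-21.800, -18.300) on EB. Then |GE| = |E − G| = 28.463.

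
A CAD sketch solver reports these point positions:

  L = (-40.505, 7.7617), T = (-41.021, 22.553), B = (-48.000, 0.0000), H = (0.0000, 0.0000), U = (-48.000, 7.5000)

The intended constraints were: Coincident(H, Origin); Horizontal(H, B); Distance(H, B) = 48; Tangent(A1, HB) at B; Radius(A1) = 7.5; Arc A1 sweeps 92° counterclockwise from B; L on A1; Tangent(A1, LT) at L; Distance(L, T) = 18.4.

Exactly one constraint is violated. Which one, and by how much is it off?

Distance(L, T) = 18.4 — off by 3.60.

H = (0.00, 0.00) ✓; H.y = 0.00, B.y = 0.00 ✓; |HB| = 48.00 ✓; ∠(UB, BH) = 90.00° ✓; |UB| = 7.500 ✓; bearing(U→L) − bearing(U→B) = 92.00° ✓; |UL| = 7.500 ✓; ∠(UL, LT) = 90.00° ✓; |LT| = 14.80 ✗.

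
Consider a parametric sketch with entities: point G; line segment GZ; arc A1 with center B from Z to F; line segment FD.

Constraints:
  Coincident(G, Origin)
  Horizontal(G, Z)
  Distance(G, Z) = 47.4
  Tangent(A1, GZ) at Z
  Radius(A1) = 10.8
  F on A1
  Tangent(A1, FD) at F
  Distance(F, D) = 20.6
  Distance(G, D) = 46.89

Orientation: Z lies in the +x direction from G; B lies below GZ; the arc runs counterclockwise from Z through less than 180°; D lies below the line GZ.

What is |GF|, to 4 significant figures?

38.00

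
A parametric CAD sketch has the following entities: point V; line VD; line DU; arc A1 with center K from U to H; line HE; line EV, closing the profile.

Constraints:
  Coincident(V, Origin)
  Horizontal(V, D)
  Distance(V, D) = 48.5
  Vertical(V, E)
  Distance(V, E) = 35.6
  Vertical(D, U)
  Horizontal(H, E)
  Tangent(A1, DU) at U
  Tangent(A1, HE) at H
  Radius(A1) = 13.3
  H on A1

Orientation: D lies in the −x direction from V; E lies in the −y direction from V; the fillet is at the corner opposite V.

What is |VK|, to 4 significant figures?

41.67

VE is vertical with |VE| = 35.6 and E on the −y side, so E = (0.000, -35.60). The virtual corner opposite V is at (-48.50, -35.60). Tangency of A1 to DU means the radius KU is perpendicular to DU and since A1 is tangent to HE there, KH ⟂ HE, with radius 13.3, so the center K sits 13.3 in from both sides at K = (-35.20, -22.30). Then |VK| = |K − V| = 41.67.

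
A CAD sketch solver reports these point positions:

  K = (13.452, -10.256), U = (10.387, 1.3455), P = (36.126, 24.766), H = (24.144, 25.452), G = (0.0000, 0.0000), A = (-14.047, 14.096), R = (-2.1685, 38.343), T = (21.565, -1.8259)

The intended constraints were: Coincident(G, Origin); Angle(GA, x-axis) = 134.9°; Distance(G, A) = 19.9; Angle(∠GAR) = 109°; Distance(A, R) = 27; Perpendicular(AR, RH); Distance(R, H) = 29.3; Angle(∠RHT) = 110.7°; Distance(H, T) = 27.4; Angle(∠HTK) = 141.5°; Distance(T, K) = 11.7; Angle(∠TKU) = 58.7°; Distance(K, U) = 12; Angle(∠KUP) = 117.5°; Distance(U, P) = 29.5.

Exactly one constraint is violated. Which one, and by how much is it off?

Distance(U, P) = 29.5 — off by 5.30.

G = (0.00, 0.00) ✓; GA at 134.9° ✓; |GA| = 19.90 ✓; ∠GAR = 109.0° ✓; |AR| = 27.00 ✓; ∠(AR, RH) = 90.00° ✓; |RH| = 29.30 ✓; ∠RHT = 110.7° ✓; |HT| = 27.40 ✓; ∠HTK = 141.5° ✓; |TK| = 11.70 ✓; ∠TKU = 58.70° ✓; |KU| = 12.00 ✓; ∠KUP = 117.5° ✓; |UP| = 34.80 ✗.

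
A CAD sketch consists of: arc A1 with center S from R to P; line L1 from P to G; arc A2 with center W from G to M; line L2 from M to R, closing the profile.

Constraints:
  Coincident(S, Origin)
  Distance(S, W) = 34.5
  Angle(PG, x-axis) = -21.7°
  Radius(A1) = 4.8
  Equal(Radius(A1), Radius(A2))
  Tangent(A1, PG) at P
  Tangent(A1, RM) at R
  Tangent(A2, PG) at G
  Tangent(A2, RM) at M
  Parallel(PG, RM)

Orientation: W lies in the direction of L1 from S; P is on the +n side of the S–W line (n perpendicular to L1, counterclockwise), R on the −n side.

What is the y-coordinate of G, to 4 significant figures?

-8.296

The slot axis is L1's direction at -21.7°, so u = (cos -21.7°, sin -21.7°) = (0.9291, -0.3697) and n = (−sin -21.7°, cos -21.7°) = (0.3697, 0.9291). S is at the origin and W lies 34.5 along u from S, so W = 34.5·u = (32.06, -12.76). Tangency of A1 to both parallel lines with radius 4.8 puts P and R at S ± 4.8·n: P = (1.775, 4.460), R = (-1.775, -4.460). Equal radii place G and M the same way about W: G = W + 4.8·n = (33.83, -8.296), M = W − 4.8·n = (30.28, -17.22). So G.y = -8.296.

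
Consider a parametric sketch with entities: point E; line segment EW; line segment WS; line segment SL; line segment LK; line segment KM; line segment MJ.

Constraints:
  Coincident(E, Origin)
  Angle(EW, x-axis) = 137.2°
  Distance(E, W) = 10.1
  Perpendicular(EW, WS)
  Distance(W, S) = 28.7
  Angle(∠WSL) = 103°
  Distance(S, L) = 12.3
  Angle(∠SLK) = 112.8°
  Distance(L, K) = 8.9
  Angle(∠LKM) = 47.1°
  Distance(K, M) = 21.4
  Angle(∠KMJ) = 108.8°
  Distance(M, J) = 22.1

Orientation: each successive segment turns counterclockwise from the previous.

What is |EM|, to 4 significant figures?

30.39

∠SLK = 112.8° gives LK at 11.40° from the x-axis; with |LK| = 8.9, K = (-11.27, -22.61). ∠LKM = 47.1° gives KM at 144.3° from the x-axis; with |KM| = 21.4, M = (-28.65, -10.12). Then |EM| = |M − E| = 30.39.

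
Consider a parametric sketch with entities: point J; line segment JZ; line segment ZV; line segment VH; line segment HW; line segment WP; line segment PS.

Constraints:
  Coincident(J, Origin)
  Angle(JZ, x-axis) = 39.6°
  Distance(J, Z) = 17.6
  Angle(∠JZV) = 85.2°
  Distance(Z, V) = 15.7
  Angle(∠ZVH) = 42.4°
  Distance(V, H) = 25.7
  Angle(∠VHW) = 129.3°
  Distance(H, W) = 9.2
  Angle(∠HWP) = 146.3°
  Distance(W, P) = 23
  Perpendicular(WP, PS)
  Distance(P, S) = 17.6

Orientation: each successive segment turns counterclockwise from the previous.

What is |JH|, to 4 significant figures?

4.756

J is at the origin; JZ runs at 39.6° with length 17.6, so Z = (13.56, 11.22). ∠JZV = 85.2° gives ZV at 134.4° from the x-axis; with |ZV| = 15.7, V = (2.576, 22.44). ∠ZVH = 42.4° gives VH at -88.00° from the x-axis; with |VH| = 25.7, H = (3.473, -3.248). Then |JH| = |H − J| = 4.756.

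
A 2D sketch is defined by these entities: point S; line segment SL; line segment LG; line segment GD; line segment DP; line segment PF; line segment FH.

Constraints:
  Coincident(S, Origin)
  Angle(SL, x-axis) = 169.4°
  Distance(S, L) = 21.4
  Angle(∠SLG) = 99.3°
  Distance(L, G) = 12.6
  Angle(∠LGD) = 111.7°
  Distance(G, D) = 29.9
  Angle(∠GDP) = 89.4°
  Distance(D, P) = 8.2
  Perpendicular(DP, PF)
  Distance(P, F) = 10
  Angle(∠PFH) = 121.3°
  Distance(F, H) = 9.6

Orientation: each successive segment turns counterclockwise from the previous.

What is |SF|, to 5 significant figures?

15.866

S is at the origin; SL runs at 169.4° with length 21.4, so L = (-21.035, 3.9366). ∠SLG = 99.3° gives LG at -109.90° from the x-axis; with |LG| = 12.6, G = (-25.324, -7.9111). ∠LGD = 111.7° gives GD at -41.600° from the x-axis; with |GD| = 29.9, D = (-2.9644, -27.762). ∠GDP = 89.4° gives DP at 49.000° from the x-axis; with |DP| = 8.2, P = (2.4152, -21.574). DP is perpendicular to PF, so PF runs at 139.00°; with |PF| = 10.0, F = (-5.1318, -15.013). Then |SF| = |F − S| = 15.866.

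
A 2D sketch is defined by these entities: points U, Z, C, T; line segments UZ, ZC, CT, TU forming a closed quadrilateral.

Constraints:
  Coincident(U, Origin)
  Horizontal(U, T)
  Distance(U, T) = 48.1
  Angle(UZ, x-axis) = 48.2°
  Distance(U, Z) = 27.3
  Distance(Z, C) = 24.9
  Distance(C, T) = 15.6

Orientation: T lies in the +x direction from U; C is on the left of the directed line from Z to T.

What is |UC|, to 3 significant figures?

44.8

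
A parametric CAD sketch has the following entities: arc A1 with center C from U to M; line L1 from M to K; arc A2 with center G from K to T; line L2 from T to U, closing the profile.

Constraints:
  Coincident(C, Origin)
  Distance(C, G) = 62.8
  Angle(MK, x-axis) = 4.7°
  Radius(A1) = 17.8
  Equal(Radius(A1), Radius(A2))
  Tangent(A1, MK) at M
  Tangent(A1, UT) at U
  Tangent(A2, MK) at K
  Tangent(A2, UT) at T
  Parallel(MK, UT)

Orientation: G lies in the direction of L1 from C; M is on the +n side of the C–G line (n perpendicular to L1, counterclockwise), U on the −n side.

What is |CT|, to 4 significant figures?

65.27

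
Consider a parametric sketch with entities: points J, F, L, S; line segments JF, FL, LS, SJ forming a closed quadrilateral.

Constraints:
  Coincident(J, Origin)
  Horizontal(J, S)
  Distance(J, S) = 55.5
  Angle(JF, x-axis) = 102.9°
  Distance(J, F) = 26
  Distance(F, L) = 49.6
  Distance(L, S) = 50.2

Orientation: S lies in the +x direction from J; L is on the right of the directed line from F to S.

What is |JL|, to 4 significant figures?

23.89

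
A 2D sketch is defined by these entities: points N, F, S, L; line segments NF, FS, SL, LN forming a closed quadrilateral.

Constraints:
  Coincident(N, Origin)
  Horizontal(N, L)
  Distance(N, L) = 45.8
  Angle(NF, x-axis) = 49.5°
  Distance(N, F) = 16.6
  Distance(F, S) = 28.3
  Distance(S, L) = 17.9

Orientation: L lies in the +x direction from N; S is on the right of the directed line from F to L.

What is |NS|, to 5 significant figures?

31.020

Checks: |FS| = 28.30 ✓; |SL| = 17.90 ✓.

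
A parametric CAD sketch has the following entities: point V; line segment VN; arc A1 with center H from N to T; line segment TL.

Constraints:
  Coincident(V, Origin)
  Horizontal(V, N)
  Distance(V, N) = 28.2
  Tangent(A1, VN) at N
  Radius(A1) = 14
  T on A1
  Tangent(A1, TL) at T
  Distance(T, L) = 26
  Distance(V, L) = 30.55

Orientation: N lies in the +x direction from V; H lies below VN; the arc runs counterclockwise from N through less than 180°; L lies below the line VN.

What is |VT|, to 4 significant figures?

17.50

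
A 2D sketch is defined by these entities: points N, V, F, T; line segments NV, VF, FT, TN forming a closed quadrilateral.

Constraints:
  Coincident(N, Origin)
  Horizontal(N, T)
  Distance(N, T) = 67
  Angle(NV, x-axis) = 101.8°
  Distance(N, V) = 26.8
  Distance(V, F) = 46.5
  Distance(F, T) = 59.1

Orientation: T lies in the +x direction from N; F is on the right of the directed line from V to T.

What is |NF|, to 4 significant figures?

20.36

Checks: |VF| = 46.50 ✓; |FT| = 59.10 ✓.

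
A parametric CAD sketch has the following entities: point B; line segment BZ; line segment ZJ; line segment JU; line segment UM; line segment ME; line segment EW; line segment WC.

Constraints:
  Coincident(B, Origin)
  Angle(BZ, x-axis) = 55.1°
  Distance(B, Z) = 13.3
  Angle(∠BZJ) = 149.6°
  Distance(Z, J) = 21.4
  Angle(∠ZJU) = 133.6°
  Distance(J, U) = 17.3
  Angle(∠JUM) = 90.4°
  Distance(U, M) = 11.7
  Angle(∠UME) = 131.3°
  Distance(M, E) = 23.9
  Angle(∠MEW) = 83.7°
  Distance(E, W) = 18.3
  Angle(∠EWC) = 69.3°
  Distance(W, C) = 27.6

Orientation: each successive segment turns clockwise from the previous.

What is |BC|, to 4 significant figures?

40.44

B is at the origin; BZ runs at 55.1° with length 13.3, so Z = (7.610, 10.91). ∠BZJ = 149.6° gives ZJ at 24.70° from the x-axis; with |ZJ| = 21.4, J = (27.05, 19.85). ∠ZJU = 133.6° gives JU at -21.70° from the x-axis; with |JU| = 17.3, U = (43.13, 13.45). ∠JUM = 90.4° gives UM at -111.3° from the x-axis; with |UM| = 11.7, M = (38.88, 2.553). ∠UME = 131.3° gives ME at -160.0° from the x-axis; with |ME| = 23.9, E = (16.42, -5.621). ∠MEW = 83.7° gives EW at 103.7° from the x-axis; with |EW| = 18.3, W = (12.08, 12.16). ∠EWC = 69.3° gives WC at -7.000° from the x-axis; with |WC| = 27.6, C = (39.48, 8.794). Then |BC| = |C − B| = 40.44.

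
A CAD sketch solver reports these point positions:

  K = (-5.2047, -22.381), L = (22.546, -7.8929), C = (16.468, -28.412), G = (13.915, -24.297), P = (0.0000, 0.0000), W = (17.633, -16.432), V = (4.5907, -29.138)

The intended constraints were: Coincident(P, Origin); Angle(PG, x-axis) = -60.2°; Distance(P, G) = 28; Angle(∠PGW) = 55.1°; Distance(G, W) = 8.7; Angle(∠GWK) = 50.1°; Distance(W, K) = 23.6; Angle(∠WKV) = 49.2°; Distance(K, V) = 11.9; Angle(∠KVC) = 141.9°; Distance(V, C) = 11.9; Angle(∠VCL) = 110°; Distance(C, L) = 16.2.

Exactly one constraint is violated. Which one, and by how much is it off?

Distance(C, L) = 16.2 — off by 5.20.

P = (0.00, 0.00) ✓; PG at -60.20° ✓; |PG| = 28.00 ✓; ∠PGW = 55.10° ✓; |GW| = 8.700 ✓; ∠GWK = 50.10° ✓; |WK| = 23.60 ✓; ∠WKV = 49.20° ✓; |KV| = 11.90 ✓; ∠KVC = 141.9° ✓; |VC| = 11.90 ✓; ∠VCL = 110.0° ✓; |CL| = 21.40 ✗.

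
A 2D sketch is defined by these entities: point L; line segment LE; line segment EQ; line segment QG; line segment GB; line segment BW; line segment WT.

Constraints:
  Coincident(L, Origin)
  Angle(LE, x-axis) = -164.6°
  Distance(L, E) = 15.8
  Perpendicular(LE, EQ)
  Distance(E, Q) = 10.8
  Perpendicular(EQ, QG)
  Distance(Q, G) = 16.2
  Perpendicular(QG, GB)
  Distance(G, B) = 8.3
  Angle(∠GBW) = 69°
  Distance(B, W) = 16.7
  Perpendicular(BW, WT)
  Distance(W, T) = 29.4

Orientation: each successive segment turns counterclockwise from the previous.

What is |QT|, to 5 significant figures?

27.492

L is at the origin; LE runs at -164.6° with length 15.8, so E = (-15.233, -4.1958). LE ⟂ EQ, so EQ runs at -74.600°; with |EQ| = 10.8, Q = (-12.365, -14.608). The perpendicularity gives QG at right angles to EQ, so QG runs at 15.400°; with |QG| = 16.2, G = (3.2536, -10.306). QG ⟂ GB, so GB runs at 105.40°; with |GB| = 8.3, B = (1.0495, -2.3040). ∠GBW = 69.0° gives BW at -143.60° from the x-axis; with |BW| = 16.7, W = (-12.392, -12.214). The perpendicularity gives WT at right angles to BW, so WT runs at -53.600°; with |WT| = 29.4, T = (5.0543, -35.878). Then |QT| = |T − Q| = 27.492.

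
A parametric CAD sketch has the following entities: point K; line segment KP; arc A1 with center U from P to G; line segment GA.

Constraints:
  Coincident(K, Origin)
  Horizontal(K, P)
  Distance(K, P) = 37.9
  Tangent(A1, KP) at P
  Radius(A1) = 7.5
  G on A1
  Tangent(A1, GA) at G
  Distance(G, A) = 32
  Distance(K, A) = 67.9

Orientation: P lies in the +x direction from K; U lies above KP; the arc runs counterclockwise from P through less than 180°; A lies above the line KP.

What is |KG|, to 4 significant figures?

44.63

Checks: ∠(UP, PK) = 90.00° ✓; |UP| = 7.500 ✓; |UG| = 7.500 ✓; ∠(UG, GA) = 90.00° ✓; |GA| = 32.00 ✓; |KA| = 67.90 ✓.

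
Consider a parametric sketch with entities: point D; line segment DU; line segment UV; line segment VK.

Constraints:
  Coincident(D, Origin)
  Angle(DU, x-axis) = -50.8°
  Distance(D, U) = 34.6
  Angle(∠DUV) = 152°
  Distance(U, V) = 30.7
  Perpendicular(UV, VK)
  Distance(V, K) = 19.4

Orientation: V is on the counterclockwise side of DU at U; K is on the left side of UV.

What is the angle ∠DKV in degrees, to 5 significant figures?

87.050°

D is at the origin; DU runs at -50.8° with length 34.6, so U = 34.6·(cos -50.8°, sin -50.8°) = (21.868, -26.813). ∠DUV = 152.0°, so UV runs at -50.8° + (180° − 152.0°) = -22.800° from the x-axis; with |UV| = 30.7, V = U + 30.7·(cos -22.800°, sin -22.800°) = (50.169, -38.710). UV is perpendicular to VK; with |VK| = 19.4 on the left of UV, K = V + 19.4·(0.38752, 0.92186) = (57.687, -20.826). Then cos ∠DKV = KD·KV / (|KD||KV|), giving 87.050°.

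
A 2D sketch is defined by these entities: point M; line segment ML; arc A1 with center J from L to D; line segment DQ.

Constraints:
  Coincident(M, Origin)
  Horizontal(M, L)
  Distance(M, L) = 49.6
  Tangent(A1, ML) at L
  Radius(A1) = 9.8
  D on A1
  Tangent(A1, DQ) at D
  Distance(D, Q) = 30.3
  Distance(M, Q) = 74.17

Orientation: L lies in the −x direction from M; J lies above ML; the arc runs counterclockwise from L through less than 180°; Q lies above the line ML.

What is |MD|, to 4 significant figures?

45.61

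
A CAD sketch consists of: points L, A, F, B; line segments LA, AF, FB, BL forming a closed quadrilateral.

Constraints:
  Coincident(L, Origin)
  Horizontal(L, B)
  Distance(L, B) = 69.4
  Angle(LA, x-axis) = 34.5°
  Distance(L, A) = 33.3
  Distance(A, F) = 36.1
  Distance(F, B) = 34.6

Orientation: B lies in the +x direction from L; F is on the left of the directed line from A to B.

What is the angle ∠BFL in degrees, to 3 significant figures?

76.0°

L is at the origin; L and B share the same y with |LB| = 69.4 and B in +x, so B = (69.4, 0). LA runs at 34.5° with |LA| = 33.3, so A = (27.4, 18.9). F is determined by |AF| = 36.1 and |FB| = 34.6 together: it lies at the intersection of circle(A, 36.1) and circle(B, 34.6). With |AB| = 46.0, the foot of the radical line on AB is 24.2 from A and the perpendicular offset is √(36.1² − 24.2²) = 26.8. Taking the left-of-AB solution: F = (60.5, 33.4).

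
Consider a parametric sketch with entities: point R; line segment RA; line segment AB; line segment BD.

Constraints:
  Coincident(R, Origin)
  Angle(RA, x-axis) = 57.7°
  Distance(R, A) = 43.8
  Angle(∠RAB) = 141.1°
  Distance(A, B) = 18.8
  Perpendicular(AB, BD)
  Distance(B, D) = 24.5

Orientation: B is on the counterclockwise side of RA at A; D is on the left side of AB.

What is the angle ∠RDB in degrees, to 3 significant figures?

93.3°

∠RAB = 141.1°, so AB runs at 57.7° + (180° − 141.1°) = 96.6° from the x-axis; with |AB| = 18.8, B = A + 18.8·(cos 96.6°, sin 96.6°) = (21.2, 55.7). AB ⟂ BD; with |BD| = 24.5 on the left of AB, D = B + 24.5·(-0.993, -0.115) = (-3.09, 52.9). Then cos ∠RDB = DR·DB / (|DR||DB|), giving 93.3°.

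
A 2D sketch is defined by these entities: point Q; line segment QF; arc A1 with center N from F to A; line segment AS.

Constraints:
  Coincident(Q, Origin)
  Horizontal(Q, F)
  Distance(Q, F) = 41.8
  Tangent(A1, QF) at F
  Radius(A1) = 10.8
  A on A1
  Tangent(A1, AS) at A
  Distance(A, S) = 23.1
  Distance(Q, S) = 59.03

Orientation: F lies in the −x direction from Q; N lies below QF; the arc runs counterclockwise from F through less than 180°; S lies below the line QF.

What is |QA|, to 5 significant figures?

53.971

Checks: ∠(NF, FQ) = 90.00° ✓; |NF| = 10.80 ✓; |NA| = 10.80 ✓; ∠(NA, AS) = 90.00° ✓; |AS| = 23.10 ✓; |QS| = 59.03 ✓.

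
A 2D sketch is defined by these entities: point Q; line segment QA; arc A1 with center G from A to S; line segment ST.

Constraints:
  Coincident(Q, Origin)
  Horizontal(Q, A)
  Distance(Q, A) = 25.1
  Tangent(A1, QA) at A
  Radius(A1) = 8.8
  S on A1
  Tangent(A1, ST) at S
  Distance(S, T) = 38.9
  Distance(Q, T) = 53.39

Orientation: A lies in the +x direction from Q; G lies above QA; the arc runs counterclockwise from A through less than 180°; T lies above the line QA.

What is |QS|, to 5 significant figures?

35.392

Q is at the origin; QA is horizontal with |QA| = 25.1 and A on the +x side, so A = (25.100, 0.0000). Since A1 is tangent to QA there, GA ⟂ QA, so G = A + (0, 8.8) = (25.100, 8.8000). Since GS ⟂ ST (tangency), |GT| = √(8.8² + 38.9²) = 39.883 regardless of where S sits on A1. So T lies on both circle(Q, 53.39) and circle(G, 39.883); the above-QA intersection is T = (22.159, 48.574). S is the foot of the tangent from T: S = (33.517, 11.369).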